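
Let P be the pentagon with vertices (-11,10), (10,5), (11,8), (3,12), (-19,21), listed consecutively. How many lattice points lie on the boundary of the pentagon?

The number of boundary lattice points is Σ gcd(|Δx|,|Δy|) = gcd(21,5) + gcd(1,3) + gcd(8,4) + gcd(22,9) + gcd(8,11) = 1+1+4+1+1 = 8.

8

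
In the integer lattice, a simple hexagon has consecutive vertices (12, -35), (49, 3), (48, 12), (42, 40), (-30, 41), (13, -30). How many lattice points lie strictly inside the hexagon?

By the shoelace formula, twice the signed area is |[12·3 − 49·(-35)] + [49·12 − 48·3] + [48·40 − 42·12] + [42·41 − (-30)·40] + [(-30)·(-30) − 13·41] + [13·(-35) − 12·(-30)]| = 6805, so the area is 3402.5.
Summing gcd(|Δx|,|Δy|) over the edges gives the boundary count: gcd(37,38) + gcd(1,9) + gcd(6,28) + gcd(72,1) + gcd(43,71) + gcd(1,5) = 1+1+2+1+1+1 = 7.
Pick's theorem gives I = A − B/2 + 1 = 3402.5 − 7/2 + 1 = 3400.

3400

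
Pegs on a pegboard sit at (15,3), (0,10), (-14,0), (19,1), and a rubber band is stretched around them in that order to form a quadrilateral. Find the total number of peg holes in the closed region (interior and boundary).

Using the shoelace formula, 2A = |(15·10 − 0·3) + (0·0 − (-14)·10) + ((-14)·1 − 19·0) + (19·3 − 15·1)| = 318, so the area is 159.
Along each edge there are gcd(|Δx|,|Δy|)+1 lattice points, so counting each shared vertex once the boundary has gcd(15,7) + gcd(14,10) + gcd(33,1) + gcd(4,2) = 1+2+1+2 = 6.
Pick's theorem gives I = A − B/2 + 1 = 159 − 6/2 + 1 = 157, so the closed region contains I + B = 157 + 6 = 163 lattice points.

163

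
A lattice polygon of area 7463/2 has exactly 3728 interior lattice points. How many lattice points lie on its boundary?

Pick's theorem gives A = I + B/2 − 1, so B = 2(A − I + 1) = 2(7463/2 − 3728 + 1) = 9.

9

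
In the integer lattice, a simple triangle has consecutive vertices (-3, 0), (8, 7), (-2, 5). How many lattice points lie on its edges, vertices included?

The number of boundary lattice points is Σ gcd(|Δx|,|Δy|) = gcd(11,7) + gcd(10,2) + gcd(1,5) = 1+2+1 = 4.

4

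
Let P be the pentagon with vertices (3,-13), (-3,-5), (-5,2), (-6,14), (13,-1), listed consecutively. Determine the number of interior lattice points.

By the shoelace formula, twice the signed area is |[3·(-5) − (-3)·(-13)] + [(-3)·2 − (-5)·(-5)] + [(-5)·14 − (-6)·2] + [(-6)·(-1) − 13·14] + [13·(-13) − 3·(-1)]| = 485, so the area is 242.5.
Summing gcd(|Δx|,|Δy|) over the edges gives the boundary count: gcd(6,8) + gcd(2,7) + gcd(1,12) + gcd(19,15) + gcd(10,12) = 2+1+1+1+2 = 7.
By Pick's theorem A = I + B/2 − 1, so I = 242.5 − 7/2 + 1 = 240.

240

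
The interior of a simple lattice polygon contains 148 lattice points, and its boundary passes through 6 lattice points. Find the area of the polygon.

150

By Pick's theorem, A = I + B/2 − 1 = 148 + 6/2 − 1 = 150.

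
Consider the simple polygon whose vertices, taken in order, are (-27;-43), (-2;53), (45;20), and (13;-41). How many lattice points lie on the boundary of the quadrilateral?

Summing gcd(|Δx|,|Δy|) over the edges gives the boundary count: gcd(25,96) + gcd(47,33) + gcd(32,61) + gcd(40,2) = 1+1+1+2 = 5.

5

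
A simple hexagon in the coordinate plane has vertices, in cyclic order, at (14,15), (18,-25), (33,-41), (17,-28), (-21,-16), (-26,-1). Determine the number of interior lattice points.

1186

The shoelace formula gives twice the area as |(14·(-25) − 18·15) + (18·(-41) − 33·(-25)) + (33·(-28) − 17·(-41)) + (17·(-16) − (-21)·(-28)) + ((-21)·(-1) − (-26)·(-16)) + ((-26)·15 − 14·(-1))| = 2391, so the area is 2391/2.
Summing gcd(|Δx|,|Δy|) over the edges gives the boundary count: gcd(4,40) + gcd(15,16) + gcd(16,13) + gcd(38,12) + gcd(5,15) + gcd(40,16) = 4+1+1+2+5+8 = 21.
Pick's theorem gives I = A − B/2 + 1 = 2391/2 − 21/2 + 1 = 1186.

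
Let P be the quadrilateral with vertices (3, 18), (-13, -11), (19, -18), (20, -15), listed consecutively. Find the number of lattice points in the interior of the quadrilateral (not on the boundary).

The shoelace formula gives twice the area as |(3·(-11) − (-13)·18) + ((-13)·(-18) − 19·(-11)) + (19·(-15) − 20·(-18)) + (20·18 − 3·(-15))| = 1124, so the area is 562.
Summing gcd(|Δx|,|Δy|) over the edges gives the boundary count: gcd(16,29) + gcd(32,7) + gcd(1,3) + gcd(17,33) = 1+1+1+1 = 4.
Pick's theorem gives I = A − B/2 + 1 = 562 − 4/2 + 1 = 561.

561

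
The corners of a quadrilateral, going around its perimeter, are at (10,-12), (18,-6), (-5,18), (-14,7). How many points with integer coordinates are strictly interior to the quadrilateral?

By the shoelace formula, twice the signed area is |[10·(-6) − 18·(-12)] + [18·18 − (-5)·(-6)] + [(-5)·7 − (-14)·18] + [(-14)·(-12) − 10·7]| = 765, so the area is 382.5.
Along each edge there are gcd(|Δx|,|Δy|)+1 lattice points, so counting each shared vertex once the boundary has gcd(8,6) + gcd(23,24) + gcd(9,11) + gcd(24,19) = 2+1+1+1 = 5.
By Pick's theorem A = I + B/2 − 1, so I = 382.5 − 5/2 + 1 = 381.

381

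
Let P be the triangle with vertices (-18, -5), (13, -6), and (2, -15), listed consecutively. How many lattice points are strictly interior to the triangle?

140

The shoelace formula gives twice the area as |((-18)·(-6) − 13·(-5)) + (13·(-15) − 2·(-6)) + (2·(-5) − (-18)·(-15))| = 290, so the area is 145.
Summing gcd(|Δx|,|Δy|) over the edges gives the boundary count: gcd(31,1) + gcd(11,9) + gcd(20,10) = 1+1+10 = 12.
By Pick's theorem A = I + B/2 − 1, so I = 145 − 12/2 + 1 = 140.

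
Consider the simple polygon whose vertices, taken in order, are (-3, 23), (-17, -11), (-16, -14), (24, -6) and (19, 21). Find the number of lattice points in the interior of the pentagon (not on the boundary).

By the shoelace formula, twice the signed area is |[(-3)·(-11) − (-17)·23] + [(-17)·(-14) − (-16)·(-11)] + [(-16)·(-6) − 24·(-14)] + [24·21 − 19·(-6)] + [19·23 − (-3)·21]| = 2036, so the area is 1018.
Along each edge there are gcd(|Δx|,|Δy|)+1 lattice points, so counting each shared vertex once the boundary has gcd(14,34) + gcd(1,3) + gcd(40,8) + gcd(5,27) + gcd(22,2) = 2+1+8+1+2 = 14.
Pick's theorem gives I = A − B/2 + 1 = 1018 − 14/2 + 1 = 1012.

1012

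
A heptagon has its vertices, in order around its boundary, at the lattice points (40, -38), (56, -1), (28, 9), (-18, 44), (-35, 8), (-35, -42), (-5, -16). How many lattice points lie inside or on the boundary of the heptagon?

By the shoelace formula, twice the signed area is |(40·(-1) − 56·(-38)) + (56·9 − 28·(-1)) + (28·44 − (-18)·9) + ((-18)·8 − (-35)·44) + ((-35)·(-42) − (-35)·8) + ((-35)·(-16) − (-5)·(-42)) + ((-5)·(-38) − 40·(-16))| = 8340, so the area is 4170.
Along each edge there are gcd(|Δx|,|Δy|)+1 lattice points, so counting each shared vertex once the boundary has gcd(16,37) + gcd(28,10) + gcd(46,35) + gcd(17,36) + gcd(0,50) + gcd(30,26) + gcd(45,22) = 1+2+1+1+50+2+1 = 58.
Pick's theorem gives I = A − B/2 + 1 = 4170 − 58/2 + 1 = 4142, so the closed region contains I + B = 4142 + 58 = 4200 lattice points.

4200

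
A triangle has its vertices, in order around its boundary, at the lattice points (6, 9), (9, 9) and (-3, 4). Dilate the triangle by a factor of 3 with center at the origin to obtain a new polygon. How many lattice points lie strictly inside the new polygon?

61

By the shoelace formula, twice the signed area is |(6·9 − 9·9) + (9·4 − (-3)·9) + ((-3)·9 − 6·4)| = 15, so the area is 15/2.
Along each edge there are gcd(|Δx|,|Δy|)+1 lattice points, so counting each shared vertex once the boundary has gcd(3,0) + gcd(12,5) + gcd(9,5) = 3+1+1 = 5.
Scaling by 3 multiplies the area by 3² = 9 (so the new area is 135/2) and multiplies the boundary lattice-point count by 3, giving 15.
By Pick's theorem, the interior count of the dilated polygon is 135/2 − 15/2 + 1 = 61.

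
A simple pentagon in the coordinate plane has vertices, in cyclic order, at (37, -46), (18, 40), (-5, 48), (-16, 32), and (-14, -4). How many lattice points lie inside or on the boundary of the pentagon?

2647

By the shoelace formula, twice the signed area is |[37·40 − 18·(-46)] + [18·48 − (-5)·40] + [(-5)·32 − (-16)·48] + [(-16)·(-4) − (-14)·32] + [(-14)·(-46) − 37·(-4)]| = 5284, so the area is 2642.
Along each edge there are gcd(|Δx|,|Δy|)+1 lattice points, so counting each shared vertex once the boundary has gcd(19,86) + gcd(23,8) + gcd(11,16) + gcd(2,36) + gcd(51,42) = 1+1+1+2+3 = 8.
Pick's theorem gives I = A − B/2 + 1 = 2642 − 8/2 + 1 = 2639, so the closed region contains I + B = 2639 + 8 = 2647 lattice points.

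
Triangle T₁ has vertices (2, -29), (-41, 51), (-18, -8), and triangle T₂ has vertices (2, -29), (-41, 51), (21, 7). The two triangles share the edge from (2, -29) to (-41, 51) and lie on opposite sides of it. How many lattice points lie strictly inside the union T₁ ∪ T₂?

1881

The union is the simple quadrilateral with vertices (2, -29), (-18, -8), (-41, 51), (21, 7) in order.
The shoelace formula gives twice the area as |(2·(-8) − (-18)·(-29)) + ((-18)·51 − (-41)·(-8)) + ((-41)·7 − 21·51) + (21·(-29) − 2·7)| = 3765, so the area is 1882.5.
Summing gcd(|Δx|,|Δy|) over the edges gives the boundary count: gcd(20,21) + gcd(23,59) + gcd(62,44) + gcd(19,36) = 1+1+2+1 = 5.
By Pick's theorem I = A − B/2 + 1 = 1882.5 − 5/2 + 1 = 1881.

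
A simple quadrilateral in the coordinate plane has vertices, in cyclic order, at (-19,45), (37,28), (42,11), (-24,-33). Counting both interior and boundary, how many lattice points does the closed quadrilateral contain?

2911

The shoelace formula gives twice the area as |((-19)·28 − 37·45) + (37·11 − 42·28) + (42·(-33) − (-24)·11) + ((-24)·45 − (-19)·(-33))| = 5795, so the area is 2897.5.
Summing gcd(|Δx|,|Δy|) over the edges gives the boundary count: gcd(56,17) + gcd(5,17) + gcd(66,44) + gcd(5,78) = 1+1+22+1 = 25.
Pick's theorem gives I = A − B/2 + 1 = 2897.5 − 25/2 + 1 = 2886, so the closed region contains I + B = 2886 + 25 = 2911 lattice points.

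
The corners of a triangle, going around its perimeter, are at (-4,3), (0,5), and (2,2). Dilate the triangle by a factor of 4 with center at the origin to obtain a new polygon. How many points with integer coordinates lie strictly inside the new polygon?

121

Using the shoelace formula, 2A = |((-4)·5 − 0·3) + (0·2 − 2·5) + (2·3 − (-4)·2)| = 16, so the area is 8.
Summing gcd(|Δx|,|Δy|) over the edges gives the boundary count: gcd(4,2) + gcd(2,3) + gcd(6,1) = 2+1+1 = 4.
Scaling by 4 multiplies the area by 4² = 16 (so the new area is 128) and multiplies the boundary lattice-point count by 4, giving 16.
By Pick's theorem, the interior count of the dilated polygon is 128 − 16/2 + 1 = 121.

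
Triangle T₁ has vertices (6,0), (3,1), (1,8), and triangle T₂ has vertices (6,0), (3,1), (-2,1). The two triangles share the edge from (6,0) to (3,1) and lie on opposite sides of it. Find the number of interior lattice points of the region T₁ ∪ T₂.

9

The union is the simple quadrilateral with vertices (6,0), (1,8), (3,1), (-2,1) in order.
The shoelace formula gives twice the area as |[6·8 − 1·0] + [1·1 − 3·8] + [3·1 − (-2)·1] + [(-2)·0 − 6·1]| = 24, so the area is 12.
Summing gcd(|Δx|,|Δy|) over the edges gives the boundary count: gcd(5,8) + gcd(2,7) + gcd(5,0) + gcd(8,1) = 1+1+5+1 = 8.
By Pick's theorem I = A − B/2 + 1 = 12 − 8/2 + 1 = 9.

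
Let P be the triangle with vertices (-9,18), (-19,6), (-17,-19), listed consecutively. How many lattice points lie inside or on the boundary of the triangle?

Using the shoelace formula, 2A = |[(-9)·6 − (-19)·18] + [(-19)·(-19) − (-17)·6] + [(-17)·18 − (-9)·(-19)]| = 274, so the area is 137.
The number of boundary lattice points is Σ gcd(|Δx|,|Δy|) = gcd(10,12) + gcd(2,25) + gcd(8,37) = 2+1+1 = 4.
Pick's theorem gives I = A − B/2 + 1 = 137 − 4/2 + 1 = 136, so the closed region contains I + B = 136 + 4 = 140 lattice points.

140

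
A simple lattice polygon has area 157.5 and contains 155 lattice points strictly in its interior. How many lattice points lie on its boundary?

Pick's theorem gives A = I + B/2 − 1, so B = 2(A − I + 1) = 2(157.5 − 155 + 1) = 7.

7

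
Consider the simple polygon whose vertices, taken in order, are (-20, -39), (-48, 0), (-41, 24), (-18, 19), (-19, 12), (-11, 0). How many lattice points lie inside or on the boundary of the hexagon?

1339

By the shoelace formula, twice the signed area is |[(-20)·0 − (-48)·(-39)] + [(-48)·24 − (-41)·0] + [(-41)·19 − (-18)·24] + [(-18)·12 − (-19)·19] + [(-19)·0 − (-11)·12] + [(-11)·(-39) − (-20)·0]| = 2665, so the area is 1332.5.
Summing gcd(|Δx|,|Δy|) over the edges gives the boundary count: gcd(28,39) + gcd(7,24) + gcd(23,5) + gcd(1,7) + gcd(8,12) + gcd(9,39) = 1+1+1+1+4+3 = 11.
Pick's theorem gives I = A − B/2 + 1 = 1332.5 − 11/2 + 1 = 1328, so the closed region contains I + B = 1328 + 11 = 1339 lattice points.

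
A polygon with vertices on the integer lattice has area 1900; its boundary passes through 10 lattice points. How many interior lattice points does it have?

Pick's theorem A = I + B/2 − 1 rearranges to I = A − B/2 + 1 = 1900 − 10/2 + 1 = 1896.

1896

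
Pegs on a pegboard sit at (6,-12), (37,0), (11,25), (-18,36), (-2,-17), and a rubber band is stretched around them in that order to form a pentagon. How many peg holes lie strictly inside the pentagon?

The shoelace formula gives twice the area as |[6·0 − 37·(-12)] + [37·25 − 11·0] + [11·36 − (-18)·25] + [(-18)·(-17) − (-2)·36] + [(-2)·(-12) − 6·(-17)]| = 2719, so the area is 1359.5.
Summing gcd(|Δx|,|Δy|) over the edges gives the boundary count: gcd(31,12) + gcd(26,25) + gcd(29,11) + gcd(16,53) + gcd(8,5) = 1+1+1+1+1 = 5.
By Pick's theorem A = I + B/2 − 1, so I = 1359.5 − 5/2 + 1 = 1358.

1358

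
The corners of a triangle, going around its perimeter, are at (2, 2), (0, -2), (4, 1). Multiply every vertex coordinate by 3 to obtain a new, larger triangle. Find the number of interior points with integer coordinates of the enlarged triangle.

40

Using the shoelace formula, 2A = |[2·(-2) − 0·2] + [0·1 − 4·(-2)] + [4·2 − 2·1]| = 10, so the area is 5.
The number of boundary lattice points is Σ gcd(|Δx|,|Δy|) = gcd(2,4) + gcd(4,3) + gcd(2,1) = 2+1+1 = 4.
Scaling by 3 multiplies the area by 3² = 9 (so the new area is 45) and multiplies the boundary lattice-point count by 3, giving 12.
By Pick's theorem, the interior count of the dilated polygon is 45 − 12/2 + 1 = 40.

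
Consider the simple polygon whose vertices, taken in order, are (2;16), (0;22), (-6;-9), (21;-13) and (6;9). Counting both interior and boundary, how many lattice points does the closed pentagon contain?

398

Using the shoelace formula, 2A = |(2·22 − 0·16) + (0·(-9) − (-6)·22) + ((-6)·(-13) − 21·(-9)) + (21·9 − 6·(-13)) + (6·16 − 2·9)| = 788, so the area is 394.
The number of boundary lattice points is Σ gcd(|Δx|,|Δy|) = gcd(2,6) + gcd(6,31) + gcd(27,4) + gcd(15,22) + gcd(4,7) = 2+1+1+1+1 = 6.
Pick's theorem gives I = A − B/2 + 1 = 394 − 6/2 + 1 = 392, so the closed region contains I + B = 392 + 6 = 398 lattice points.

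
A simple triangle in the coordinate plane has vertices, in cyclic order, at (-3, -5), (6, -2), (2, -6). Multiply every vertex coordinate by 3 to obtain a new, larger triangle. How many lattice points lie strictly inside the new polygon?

97

Using the shoelace formula, 2A = |((-3)·(-2) − 6·(-5)) + (6·(-6) − 2·(-2)) + (2·(-5) − (-3)·(-6))| = 24, so the area is 12.
Summing gcd(|Δx|,|Δy|) over the edges gives the boundary count: gcd(9,3) + gcd(4,4) + gcd(5,1) = 3+4+1 = 8.
Scaling by 3 multiplies the area by 3² = 9 (so the new area is 108) and multiplies the boundary lattice-point count by 3, giving 24.
By Pick's theorem, the interior count of the dilated polygon is 108 − 24/2 + 1 = 97.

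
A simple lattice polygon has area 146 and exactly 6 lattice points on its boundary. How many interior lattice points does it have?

144

Pick's theorem A = I + B/2 − 1 rearranges to I = A − B/2 + 1 = 146 − 6/2 + 1 = 144.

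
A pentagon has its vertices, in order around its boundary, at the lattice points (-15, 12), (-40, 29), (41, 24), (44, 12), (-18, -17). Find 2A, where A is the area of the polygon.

3671

Using the shoelace formula, 2A = |[(-15)·29 − (-40)·12] + [(-40)·24 − 41·29] + [41·12 − 44·24] + [44·(-17) − (-18)·12] + [(-18)·12 − (-15)·(-17)]| = 3671, so the area is 1835.5.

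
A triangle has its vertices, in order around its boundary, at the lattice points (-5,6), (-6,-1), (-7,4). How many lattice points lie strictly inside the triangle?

Using the shoelace formula, 2A = |((-5)·(-1) − (-6)·6) + ((-6)·4 − (-7)·(-1)) + ((-7)·6 − (-5)·4)| = 12, so the area is 6.
The number of boundary lattice points is Σ gcd(|Δx|,|Δy|) = gcd(1,7) + gcd(1,5) + gcd(2,2) = 1+1+2 = 4.
By Pick's theorem A = I + B/2 − 1, so I = 6 − 4/2 + 1 = 5.

5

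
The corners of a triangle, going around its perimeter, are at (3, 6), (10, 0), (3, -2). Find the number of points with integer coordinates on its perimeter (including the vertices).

10

The number of boundary lattice points is Σ gcd(|Δx|,|Δy|) = gcd(7,6) + gcd(7,2) + gcd(0,8) = 1+1+8 = 10.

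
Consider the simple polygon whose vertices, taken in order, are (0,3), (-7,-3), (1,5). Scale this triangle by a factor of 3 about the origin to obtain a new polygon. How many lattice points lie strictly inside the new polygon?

The shoelace formula gives twice the area as |(0·(-3) − (-7)·3) + ((-7)·5 − 1·(-3)) + (1·3 − 0·5)| = 8, so the area is 4.
The number of boundary lattice points is Σ gcd(|Δx|,|Δy|) = gcd(7,6) + gcd(8,8) + gcd(1,2) = 1+8+1 = 10.
Scaling by 3 multiplies the area by 3² = 9 (so the new area is 36) and multiplies the boundary lattice-point count by 3, giving 30.
By Pick's theorem, the interior count of the dilated polygon is 36 − 30/2 + 1 = 22.

22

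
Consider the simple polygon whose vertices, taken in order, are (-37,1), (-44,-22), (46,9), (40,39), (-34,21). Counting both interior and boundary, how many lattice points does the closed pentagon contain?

2915

By the shoelace formula, twice the signed area is |[(-37)·(-22) − (-44)·1] + [(-44)·9 − 46·(-22)] + [46·39 − 40·9] + [40·21 − (-34)·39] + [(-34)·1 − (-37)·21]| = 5817, so the area is 5817/2.
Along each edge there are gcd(|Δx|,|Δy|)+1 lattice points, so counting each shared vertex once the boundary has gcd(7,23) + gcd(90,31) + gcd(6,30) + gcd(74,18) + gcd(3,20) = 1+1+6+2+1 = 11.
Pick's theorem gives I = A − B/2 + 1 = 5817/2 − 11/2 + 1 = 2904, so the closed region contains I + B = 2904 + 11 = 2915 lattice points.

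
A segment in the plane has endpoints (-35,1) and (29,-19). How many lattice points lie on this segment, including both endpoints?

The number of lattice points on a segment between lattice points is gcd(|Δx|,|Δy|) + 1 = gcd(64,20) + 1 = 4 + 1 = 5.

5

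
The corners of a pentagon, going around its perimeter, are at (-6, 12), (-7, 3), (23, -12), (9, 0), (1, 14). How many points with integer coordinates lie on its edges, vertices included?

21

Along each edge there are gcd(|Δx|,|Δy|)+1 lattice points, so counting each shared vertex once the boundary has gcd(1,9) + gcd(30,15) + gcd(14,12) + gcd(8,14) + gcd(7,2) = 1+15+2+2+1 = 21.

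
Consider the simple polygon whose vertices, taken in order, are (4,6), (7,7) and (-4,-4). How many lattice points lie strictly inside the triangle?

5

The shoelace formula gives twice the area as |(4·7 − 7·6) + (7·(-4) − (-4)·7) + ((-4)·6 − 4·(-4))| = 22, so the area is 11.
Along each edge there are gcd(|Δx|,|Δy|)+1 lattice points, so counting each shared vertex once the boundary has gcd(3,1) + gcd(11,11) + gcd(8,10) = 1+11+2 = 14.
Pick's theorem gives I = A − B/2 + 1 = 11 − 14/2 + 1 = 5.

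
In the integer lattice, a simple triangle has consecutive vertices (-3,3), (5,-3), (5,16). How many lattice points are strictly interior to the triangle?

66

The shoelace formula gives twice the area as |((-3)·(-3) − 5·3) + (5·16 − 5·(-3)) + (5·3 − (-3)·16)| = 152, so the area is 76.
Along each edge there are gcd(|Δx|,|Δy|)+1 lattice points, so counting each shared vertex once the boundary has gcd(8,6) + gcd(0,19) + gcd(8,13) = 2+19+1 = 22.
By Pick's theorem A = I + B/2 − 1, so I = 76 − 22/2 + 1 = 66.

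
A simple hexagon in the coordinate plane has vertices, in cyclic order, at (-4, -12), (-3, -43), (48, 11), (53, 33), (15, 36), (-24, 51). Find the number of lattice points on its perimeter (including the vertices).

10

Along each edge there are gcd(|Δx|,|Δy|)+1 lattice points, so counting each shared vertex once the boundary has gcd(1,31) + gcd(51,54) + gcd(5,22) + gcd(38,3) + gcd(39,15) + gcd(20,63) = 1+3+1+1+3+1 = 10.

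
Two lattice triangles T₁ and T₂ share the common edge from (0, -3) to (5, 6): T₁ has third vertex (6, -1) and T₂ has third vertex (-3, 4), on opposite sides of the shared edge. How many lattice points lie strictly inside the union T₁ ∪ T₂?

51

The union is the simple quadrilateral with vertices (0, -3), (6, -1), (5, 6), (-3, 4) in order.
By the shoelace formula, twice the signed area is |[0·(-1) − 6·(-3)] + [6·6 − 5·(-1)] + [5·4 − (-3)·6] + [(-3)·(-3) − 0·4]| = 106, so the area is 53.
The number of boundary lattice points is Σ gcd(|Δx|,|Δy|) = gcd(6,2) + gcd(1,7) + gcd(8,2) + gcd(3,7) = 2+1+2+1 = 6.
By Pick's theorem I = A − B/2 + 1 = 53 − 6/2 + 1 = 51.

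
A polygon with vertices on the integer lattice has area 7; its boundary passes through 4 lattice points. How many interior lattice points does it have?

From Pick's theorem, I = A − B/2 + 1 = 7 − 4/2 + 1 = 6.

6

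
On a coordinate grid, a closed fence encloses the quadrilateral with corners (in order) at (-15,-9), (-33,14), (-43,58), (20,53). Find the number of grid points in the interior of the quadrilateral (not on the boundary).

2320

By the shoelace formula, twice the signed area is |[(-15)·14 − (-33)·(-9)] + [(-33)·58 − (-43)·14] + [(-43)·53 − 20·58] + [20·(-9) − (-15)·53]| = 4643, so the area is 4643/2.
Summing gcd(|Δx|,|Δy|) over the edges gives the boundary count: gcd(18,23) + gcd(10,44) + gcd(63,5) + gcd(35,62) = 1+2+1+1 = 5.
Pick's theorem gives I = A − B/2 + 1 = 4643/2 − 5/2 + 1 = 2320.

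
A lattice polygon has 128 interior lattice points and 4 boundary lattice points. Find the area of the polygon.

By Pick's theorem, A = I + B/2 − 1 = 128 + 4/2 − 1 = 129.

129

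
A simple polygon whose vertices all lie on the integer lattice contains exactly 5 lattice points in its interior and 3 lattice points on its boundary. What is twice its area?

11

By Pick's theorem, A = I + B/2 − 1 = 5 + 3/2 − 1 = 11/2.
Hence 2A = 11.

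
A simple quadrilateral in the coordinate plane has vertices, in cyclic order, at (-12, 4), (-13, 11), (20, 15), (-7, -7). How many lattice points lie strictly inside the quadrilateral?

320

Using the shoelace formula, 2A = |((-12)·11 − (-13)·4) + ((-13)·15 − 20·11) + (20·(-7) − (-7)·15) + ((-7)·4 − (-12)·(-7))| = 642, so the area is 321.
Along each edge there are gcd(|Δx|,|Δy|)+1 lattice points, so counting each shared vertex once the boundary has gcd(1,7) + gcd(33,4) + gcd(27,22) + gcd(5,11) = 1+1+1+1 = 4.
By Pick's theorem A = I + B/2 − 1, so I = 321 − 4/2 + 1 = 320.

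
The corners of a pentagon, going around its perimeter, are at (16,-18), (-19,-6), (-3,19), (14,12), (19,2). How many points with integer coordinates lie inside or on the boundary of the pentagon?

By the shoelace formula, twice the signed area is |(16·(-6) − (-19)·(-18)) + ((-19)·19 − (-3)·(-6)) + ((-3)·12 − 14·19) + (14·2 − 19·12) + (19·(-18) − 16·2)| = 1693, so the area is 1693/2.
The number of boundary lattice points is Σ gcd(|Δx|,|Δy|) = gcd(35,12) + gcd(16,25) + gcd(17,7) + gcd(5,10) + gcd(3,20) = 1+1+1+5+1 = 9.
Pick's theorem gives I = A − B/2 + 1 = 1693/2 − 9/2 + 1 = 843, so the closed region contains I + B = 843 + 9 = 852 lattice points.

852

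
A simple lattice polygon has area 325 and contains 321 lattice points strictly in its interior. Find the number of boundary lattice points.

10

Pick's theorem gives A = I + B/2 − 1, so B = 2(A − I + 1) = 2(325 − 321 + 1) = 10.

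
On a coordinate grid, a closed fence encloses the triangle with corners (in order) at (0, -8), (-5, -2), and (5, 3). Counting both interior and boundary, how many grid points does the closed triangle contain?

47

By the shoelace formula, twice the signed area is |[0·(-2) − (-5)·(-8)] + [(-5)·3 − 5·(-2)] + [5·(-8) − 0·3]| = 85, so the area is 85/2.
The number of boundary lattice points is Σ gcd(|Δx|,|Δy|) = gcd(5,6) + gcd(10,5) + gcd(5,11) = 1+5+1 = 7.
Pick's theorem gives I = A − B/2 + 1 = 85/2 − 7/2 + 1 = 40, so the closed region contains I + B = 40 + 7 = 47 lattice points.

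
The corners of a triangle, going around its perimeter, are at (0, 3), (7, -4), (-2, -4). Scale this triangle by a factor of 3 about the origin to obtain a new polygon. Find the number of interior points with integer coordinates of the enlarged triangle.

259

The shoelace formula gives twice the area as |[0·(-4) − 7·3] + [7·(-4) − (-2)·(-4)] + [(-2)·3 − 0·(-4)]| = 63, so the area is 31.5.
Along each edge there are gcd(|Δx|,|Δy|)+1 lattice points, so counting each shared vertex once the boundary has gcd(7,7) + gcd(9,0) + gcd(2,7) = 7+9+1 = 17.
Scaling by 3 multiplies the area by 3² = 9 (so the new area is 283.5) and multiplies the boundary lattice-point count by 3, giving 51.
By Pick's theorem, the interior count of the dilated polygon is 283.5 − 51/2 + 1 = 259.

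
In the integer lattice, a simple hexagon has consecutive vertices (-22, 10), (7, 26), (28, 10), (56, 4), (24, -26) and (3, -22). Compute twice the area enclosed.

The shoelace formula gives twice the area as |((-22)·26 − 7·10) + (7·10 − 28·26) + (28·4 − 56·10) + (56·(-26) − 24·4) + (24·(-22) − 3·(-26)) + (3·10 − (-22)·(-22))| = 4204, so the area is 2102.

4204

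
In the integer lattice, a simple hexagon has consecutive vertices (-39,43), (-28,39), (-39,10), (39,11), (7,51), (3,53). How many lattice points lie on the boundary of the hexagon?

15

Summing gcd(|Δx|,|Δy|) over the edges gives the boundary count: gcd(11,4) + gcd(11,29) + gcd(78,1) + gcd(32,40) + gcd(4,2) + gcd(42,10) = 1+1+1+8+2+2 = 15.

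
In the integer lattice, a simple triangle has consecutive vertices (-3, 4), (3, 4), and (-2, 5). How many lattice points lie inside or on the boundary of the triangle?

8

Using the shoelace formula, 2A = |((-3)·4 − 3·4) + (3·5 − (-2)·4) + ((-2)·4 − (-3)·5)| = 6, so the area is 3.
Along each edge there are gcd(|Δx|,|Δy|)+1 lattice points, so counting each shared vertex once the boundary has gcd(6,0) + gcd(5,1) + gcd(1,1) = 6+1+1 = 8.
Pick's theorem gives I = A − B/2 + 1 = 3 − 8/2 + 1 = 0, so the closed region contains I + B = 0 + 8 = 8 lattice points.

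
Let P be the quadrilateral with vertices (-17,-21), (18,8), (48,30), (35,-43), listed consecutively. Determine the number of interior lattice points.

By the shoelace formula, twice the signed area is |[(-17)·8 − 18·(-21)] + [18·30 − 48·8] + [48·(-43) − 35·30] + [35·(-21) − (-17)·(-43)]| = 4182, so the area is 2091.
Along each edge there are gcd(|Δx|,|Δy|)+1 lattice points, so counting each shared vertex once the boundary has gcd(35,29) + gcd(30,22) + gcd(13,73) + gcd(52,22) = 1+2+1+2 = 6.
By Pick's theorem A = I + B/2 − 1, so I = 2091 − 6/2 + 1 = 2089.

2089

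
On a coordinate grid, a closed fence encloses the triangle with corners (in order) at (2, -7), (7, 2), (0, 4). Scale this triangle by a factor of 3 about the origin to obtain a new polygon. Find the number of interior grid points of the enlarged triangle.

The shoelace formula gives twice the area as |[2·2 − 7·(-7)] + [7·4 − 0·2] + [0·(-7) − 2·4]| = 73, so the area is 73/2.
Along each edge there are gcd(|Δx|,|Δy|)+1 lattice points, so counting each shared vertex once the boundary has gcd(5,9) + gcd(7,2) + gcd(2,11) = 1+1+1 = 3.
Scaling by 3 multiplies the area by 3² = 9 (so the new area is 657/2) and multiplies the boundary lattice-point count by 3, giving 9.
By Pick's theorem, the interior count of the dilated polygon is 657/2 − 9/2 + 1 = 325.

325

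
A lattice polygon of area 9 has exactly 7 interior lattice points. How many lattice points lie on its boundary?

6

Pick's theorem gives A = I + B/2 − 1, so B = 2(A − I + 1) = 2(9 − 7 + 1) = 6.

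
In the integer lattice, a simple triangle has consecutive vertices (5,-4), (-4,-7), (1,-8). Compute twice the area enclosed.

By the shoelace formula, twice the signed area is |(5·(-7) − (-4)·(-4)) + ((-4)·(-8) − 1·(-7)) + (1·(-4) − 5·(-8))| = 24, so the area is 12.

24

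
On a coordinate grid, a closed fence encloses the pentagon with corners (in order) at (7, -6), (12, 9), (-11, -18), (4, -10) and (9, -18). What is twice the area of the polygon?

The shoelace formula gives twice the area as |(7·9 − 12·(-6)) + (12·(-18) − (-11)·9) + ((-11)·(-10) − 4·(-18)) + (4·(-18) − 9·(-10)) + (9·(-6) − 7·(-18))| = 290, so the area is 145.

290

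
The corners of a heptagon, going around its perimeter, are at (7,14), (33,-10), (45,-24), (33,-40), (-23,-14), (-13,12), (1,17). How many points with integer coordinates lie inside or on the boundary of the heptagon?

2039

By the shoelace formula, twice the signed area is |[7·(-10) − 33·14] + [33·(-24) − 45·(-10)] + [45·(-40) − 33·(-24)] + [33·(-14) − (-23)·(-40)] + [(-23)·12 − (-13)·(-14)] + [(-13)·17 − 1·12] + [1·14 − 7·17]| = 4060, so the area is 2030.
Summing gcd(|Δx|,|Δy|) over the edges gives the boundary count: gcd(26,24) + gcd(12,14) + gcd(12,16) + gcd(56,26) + gcd(10,26) + gcd(14,5) + gcd(6,3) = 2+2+4+2+2+1+3 = 16.
Pick's theorem gives I = A − B/2 + 1 = 2030 − 16/2 + 1 = 2023, so the closed region contains I + B = 2023 + 16 = 2039 lattice points.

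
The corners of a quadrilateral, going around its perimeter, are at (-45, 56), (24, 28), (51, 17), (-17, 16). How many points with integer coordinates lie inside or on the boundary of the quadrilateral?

1380

The shoelace formula gives twice the area as |[(-45)·28 − 24·56] + [24·17 − 51·28] + [51·16 − (-17)·17] + [(-17)·56 − (-45)·16]| = 2751, so the area is 1375.5.
Summing gcd(|Δx|,|Δy|) over the edges gives the boundary count: gcd(69,28) + gcd(27,11) + gcd(68,1) + gcd(28,40) = 1+1+1+4 = 7.
Pick's theorem gives I = A − B/2 + 1 = 1375.5 − 7/2 + 1 = 1373, so the closed region contains I + B = 1373 + 7 = 1380 lattice points.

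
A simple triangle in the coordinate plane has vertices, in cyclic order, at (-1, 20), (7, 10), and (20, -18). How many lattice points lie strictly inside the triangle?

46

Using the shoelace formula, 2A = |[(-1)·10 − 7·20] + [7·(-18) − 20·10] + [20·20 − (-1)·(-18)]| = 94, so the area is 47.
The number of boundary lattice points is Σ gcd(|Δx|,|Δy|) = gcd(8,10) + gcd(13,28) + gcd(21,38) = 2+1+1 = 4.
Pick's theorem gives I = A − B/2 + 1 = 47 − 4/2 + 1 = 46.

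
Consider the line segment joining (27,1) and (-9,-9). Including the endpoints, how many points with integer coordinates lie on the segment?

The number of lattice points on a segment between lattice points is gcd(|Δx|,|Δy|) + 1 = gcd(36,10) + 1 = 2 + 1 = 3.

3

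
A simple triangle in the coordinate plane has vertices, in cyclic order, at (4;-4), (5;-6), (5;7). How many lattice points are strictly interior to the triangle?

0

The shoelace formula gives twice the area as |[4·(-6) − 5·(-4)] + [5·7 − 5·(-6)] + [5·(-4) − 4·7]| = 13, so the area is 13/2.
Summing gcd(|Δx|,|Δy|) over the edges gives the boundary count: gcd(1,2) + gcd(0,13) + gcd(1,11) = 1+13+1 = 15.
Pick's theorem gives I = A − B/2 + 1 = 13/2 − 15/2 + 1 = 0.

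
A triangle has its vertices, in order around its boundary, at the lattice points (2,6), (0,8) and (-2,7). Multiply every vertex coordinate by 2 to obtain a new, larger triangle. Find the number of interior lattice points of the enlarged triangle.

Using the shoelace formula, 2A = |(2·8 − 0·6) + (0·7 − (-2)·8) + ((-2)·6 − 2·7)| = 6, so the area is 3.
Summing gcd(|Δx|,|Δy|) over the edges gives the boundary count: gcd(2,2) + gcd(2,1) + gcd(4,1) = 2+1+1 = 4.
Scaling by 2 multiplies the area by 2² = 4 (so the new area is 12) and multiplies the boundary lattice-point count by 2, giving 8.
By Pick's theorem, the interior count of the dilated polygon is 12 − 8/2 + 1 = 9.

9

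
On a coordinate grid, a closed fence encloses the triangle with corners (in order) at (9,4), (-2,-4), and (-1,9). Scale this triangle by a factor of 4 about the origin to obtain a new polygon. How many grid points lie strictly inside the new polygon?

Using the shoelace formula, 2A = |(9·(-4) − (-2)·4) + ((-2)·9 − (-1)·(-4)) + ((-1)·4 − 9·9)| = 135, so the area is 135/2.
Along each edge there are gcd(|Δx|,|Δy|)+1 lattice points, so counting each shared vertex once the boundary has gcd(11,8) + gcd(1,13) + gcd(10,5) = 1+1+5 = 7.
Scaling by 4 multiplies the area by 4² = 16 (so the new area is 1080) and multiplies the boundary lattice-point count by 4, giving 28.
By Pick's theorem, the interior count of the dilated polygon is 1080 − 28/2 + 1 = 1067.

1067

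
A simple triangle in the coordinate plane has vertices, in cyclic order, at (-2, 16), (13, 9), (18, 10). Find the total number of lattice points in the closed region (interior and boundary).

Using the shoelace formula, 2A = |((-2)·9 − 13·16) + (13·10 − 18·9) + (18·16 − (-2)·10)| = 50, so the area is 25.
Along each edge there are gcd(|Δx|,|Δy|)+1 lattice points, so counting each shared vertex once the boundary has gcd(15,7) + gcd(5,1) + gcd(20,6) = 1+1+2 = 4.
Pick's theorem gives I = A − B/2 + 1 = 25 − 4/2 + 1 = 24, so the closed region contains I + B = 24 + 4 = 28 lattice points.

28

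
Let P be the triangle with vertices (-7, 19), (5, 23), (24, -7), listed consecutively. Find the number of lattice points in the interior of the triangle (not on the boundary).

216

The shoelace formula gives twice the area as |[(-7)·23 − 5·19] + [5·(-7) − 24·23] + [24·19 − (-7)·(-7)]| = 436, so the area is 218.
The number of boundary lattice points is Σ gcd(|Δx|,|Δy|) = gcd(12,4) + gcd(19,30) + gcd(31,26) = 4+1+1 = 6.
By Pick's theorem A = I + B/2 − 1, so I = 218 − 6/2 + 1 = 216.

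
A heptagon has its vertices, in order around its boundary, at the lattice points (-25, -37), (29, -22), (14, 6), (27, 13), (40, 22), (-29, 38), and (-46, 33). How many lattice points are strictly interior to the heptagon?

Using the shoelace formula, 2A = |((-25)·(-22) − 29·(-37)) + (29·6 − 14·(-22)) + (14·13 − 27·6) + (27·22 − 40·13) + (40·38 − (-29)·22) + ((-29)·33 − (-46)·38) + ((-46)·(-37) − (-25)·33)| = 7675, so the area is 3837.5.
Summing gcd(|Δx|,|Δy|) over the edges gives the boundary count: gcd(54,15) + gcd(15,28) + gcd(13,7) + gcd(13,9) + gcd(69,16) + gcd(17,5) + gcd(21,70) = 3+1+1+1+1+1+7 = 15.
By Pick's theorem A = I + B/2 − 1, so I = 3837.5 − 15/2 + 1 = 3831.

3831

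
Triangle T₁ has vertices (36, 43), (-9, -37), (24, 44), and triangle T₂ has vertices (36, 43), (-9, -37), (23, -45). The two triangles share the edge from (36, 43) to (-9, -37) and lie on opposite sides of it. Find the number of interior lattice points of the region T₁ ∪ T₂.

1957

The union is the simple quadrilateral with vertices (36, 43), (24, 44), (-9, -37), (23, -45) in order.
By the shoelace formula, twice the signed area is |(36·44 − 24·43) + (24·(-37) − (-9)·44) + ((-9)·(-45) − 23·(-37)) + (23·43 − 36·(-45))| = 3925, so the area is 3925/2.
The number of boundary lattice points is Σ gcd(|Δx|,|Δy|) = gcd(12,1) + gcd(33,81) + gcd(32,8) + gcd(13,88) = 1+3+8+1 = 13.
By Pick's theorem I = A − B/2 + 1 = 3925/2 − 13/2 + 1 = 1957.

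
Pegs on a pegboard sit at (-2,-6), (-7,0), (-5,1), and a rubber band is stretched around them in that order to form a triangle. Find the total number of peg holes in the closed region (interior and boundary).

By the shoelace formula, twice the signed area is |((-2)·0 − (-7)·(-6)) + ((-7)·1 − (-5)·0) + ((-5)·(-6) − (-2)·1)| = 17, so the area is 17/2.
Along each edge there are gcd(|Δx|,|Δy|)+1 lattice points, so counting each shared vertex once the boundary has gcd(5,6) + gcd(2,1) + gcd(3,7) = 1+1+1 = 3.
Pick's theorem gives I = A − B/2 + 1 = 17/2 − 3/2 + 1 = 8, so the closed region contains I + B = 8 + 3 = 11 lattice points.

11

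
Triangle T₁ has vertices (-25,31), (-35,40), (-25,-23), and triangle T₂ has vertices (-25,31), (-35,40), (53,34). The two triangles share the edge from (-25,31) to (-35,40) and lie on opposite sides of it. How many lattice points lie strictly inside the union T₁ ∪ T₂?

607

The union is the simple quadrilateral with vertices (-25,31), (-25,-23), (-35,40), (53,34) in order.
Using the shoelace formula, 2A = |[(-25)·(-23) − (-25)·31] + [(-25)·40 − (-35)·(-23)] + [(-35)·34 − 53·40] + [53·31 − (-25)·34]| = 1272, so the area is 636.
The number of boundary lattice points is Σ gcd(|Δx|,|Δy|) = gcd(0,54) + gcd(10,63) + gcd(88,6) + gcd(78,3) = 54+1+2+3 = 60.
By Pick's theorem I = A − B/2 + 1 = 636 − 60/2 + 1 = 607.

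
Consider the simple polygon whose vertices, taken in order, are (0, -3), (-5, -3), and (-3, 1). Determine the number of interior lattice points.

Using the shoelace formula, 2A = |(0·(-3) − (-5)·(-3)) + ((-5)·1 − (-3)·(-3)) + ((-3)·(-3) − 0·1)| = 20, so the area is 10.
Along each edge there are gcd(|Δx|,|Δy|)+1 lattice points, so counting each shared vertex once the boundary has gcd(5,0) + gcd(2,4) + gcd(3,4) = 5+2+1 = 8.
Pick's theorem gives I = A − B/2 + 1 = 10 − 8/2 + 1 = 7.

7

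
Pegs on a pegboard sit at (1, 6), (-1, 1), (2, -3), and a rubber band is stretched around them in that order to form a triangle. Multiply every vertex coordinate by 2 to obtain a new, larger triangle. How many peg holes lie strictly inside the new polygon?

44

Using the shoelace formula, 2A = |(1·1 − (-1)·6) + ((-1)·(-3) − 2·1) + (2·6 − 1·(-3))| = 23, so the area is 23/2.
Along each edge there are gcd(|Δx|,|Δy|)+1 lattice points, so counting each shared vertex once the boundary has gcd(2,5) + gcd(3,4) + gcd(1,9) = 1+1+1 = 3.
Scaling by 2 multiplies the area by 2² = 4 (so the new area is 46) and multiplies the boundary lattice-point count by 2, giving 6.
By Pick's theorem, the interior count of the dilated polygon is 46 − 6/2 + 1 = 44.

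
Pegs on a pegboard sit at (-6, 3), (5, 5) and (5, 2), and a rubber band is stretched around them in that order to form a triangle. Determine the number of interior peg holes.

By the shoelace formula, twice the signed area is |((-6)·5 − 5·3) + (5·2 − 5·5) + (5·3 − (-6)·2)| = 33, so the area is 33/2.
Summing gcd(|Δx|,|Δy|) over the edges gives the boundary count: gcd(11,2) + gcd(0,3) + gcd(11,1) = 1+3+1 = 5.
By Pick's theorem A = I + B/2 − 1, so I = 33/2 − 5/2 + 1 = 15.

15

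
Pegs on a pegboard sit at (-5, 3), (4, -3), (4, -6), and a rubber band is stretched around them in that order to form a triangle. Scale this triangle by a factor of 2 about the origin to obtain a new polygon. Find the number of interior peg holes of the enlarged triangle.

By the shoelace formula, twice the signed area is |[(-5)·(-3) − 4·3] + [4·(-6) − 4·(-3)] + [4·3 − (-5)·(-6)]| = 27, so the area is 13.5.
The number of boundary lattice points is Σ gcd(|Δx|,|Δy|) = gcd(9,6) + gcd(0,3) + gcd(9,9) = 3+3+9 = 15.
Scaling by 2 multiplies the area by 2² = 4 (so the new area is 54) and multiplies the boundary lattice-point count by 2, giving 30.
By Pick's theorem, the interior count of the dilated polygon is 54 − 30/2 + 1 = 40.

40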